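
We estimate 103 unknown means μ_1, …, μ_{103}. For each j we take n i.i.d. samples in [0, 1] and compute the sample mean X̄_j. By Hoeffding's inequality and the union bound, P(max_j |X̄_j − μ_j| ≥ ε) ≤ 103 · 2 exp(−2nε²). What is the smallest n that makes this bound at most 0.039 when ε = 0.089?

Need 2·103·exp(−2nε²) ≤ 0.039, i.e. exp(−2nε²) ≤ 0.039/206.
So 2nε² ≥ ln(206/0.039) = 8.572070.
Hence n ≥ 8.572070/(2·0.089²) = 541.098.
The smallest integer n is 542.

542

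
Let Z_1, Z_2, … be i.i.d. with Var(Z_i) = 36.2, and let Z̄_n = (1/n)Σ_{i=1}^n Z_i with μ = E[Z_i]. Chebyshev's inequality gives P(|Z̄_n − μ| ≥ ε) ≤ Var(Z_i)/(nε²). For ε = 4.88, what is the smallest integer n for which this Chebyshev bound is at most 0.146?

Require 36.2/(n·4.88²) ≤ 0.146, i.e. n ≥ 36.2/(0.146·4.88²) = 10.412.
The smallest integer n is 11.

11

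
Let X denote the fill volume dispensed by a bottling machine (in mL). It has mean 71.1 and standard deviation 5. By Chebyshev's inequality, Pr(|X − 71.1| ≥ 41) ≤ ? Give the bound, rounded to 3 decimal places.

Chebyshev: Pr(|X − μ| ≥ t) ≤ Var(X)/t².
Var(X) = σ² = 5² = 25.
Bound = 25 / 1681 = 0.0149.

0.015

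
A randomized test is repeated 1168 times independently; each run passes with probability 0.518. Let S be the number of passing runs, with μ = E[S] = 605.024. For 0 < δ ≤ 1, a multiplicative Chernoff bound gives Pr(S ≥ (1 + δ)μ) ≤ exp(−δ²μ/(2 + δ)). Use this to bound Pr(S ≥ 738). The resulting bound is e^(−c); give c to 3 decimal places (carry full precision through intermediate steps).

Write 738 = (1 + δ)μ, so δ = 738/605.024 − 1 = 0.2197863…
Then the exponent is δ²μ/(2 + δ) = (738 − μ)² / (μ·(2 + δ)) = 13.166270.

13.166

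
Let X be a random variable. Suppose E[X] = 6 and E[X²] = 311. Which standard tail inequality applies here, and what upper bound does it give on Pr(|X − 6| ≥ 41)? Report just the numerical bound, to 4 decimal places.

0.1636

The first two moments determine the variance, so Chebyshev's inequality is the sharpest standard bound available.
Var(X) = E[X²] − (E[X])² = 311 − 36 = 275.
Chebyshev's inequality: Pr(|X − μ| ≥ t) ≤ Var(X)/t² = 275/1681 = 0.1636.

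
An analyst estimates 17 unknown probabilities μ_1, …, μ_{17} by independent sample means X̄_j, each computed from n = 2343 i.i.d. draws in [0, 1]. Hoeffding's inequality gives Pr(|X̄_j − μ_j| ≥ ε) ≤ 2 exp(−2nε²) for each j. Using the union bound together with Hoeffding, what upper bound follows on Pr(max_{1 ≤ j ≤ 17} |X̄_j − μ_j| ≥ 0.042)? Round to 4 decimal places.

Per-experiment Hoeffding bound: 2·exp(−2·2343·0.042²) = 2·exp(−8.26610) = 0.00051417.
Union bound over 17 events: 17·0.00051417 = 0.00874.

0.0087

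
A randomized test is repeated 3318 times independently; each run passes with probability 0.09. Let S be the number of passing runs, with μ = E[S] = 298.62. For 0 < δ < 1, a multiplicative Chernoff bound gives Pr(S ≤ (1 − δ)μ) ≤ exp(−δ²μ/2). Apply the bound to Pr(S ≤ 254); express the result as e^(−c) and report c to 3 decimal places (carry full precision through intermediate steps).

3.334

Write 254 = (1 − δ)μ, so δ = 1 − 254/298.62 = 0.1494207…
Then the exponent is δ²μ/2 = (μ − 254)²/(2μ) = 3.333575.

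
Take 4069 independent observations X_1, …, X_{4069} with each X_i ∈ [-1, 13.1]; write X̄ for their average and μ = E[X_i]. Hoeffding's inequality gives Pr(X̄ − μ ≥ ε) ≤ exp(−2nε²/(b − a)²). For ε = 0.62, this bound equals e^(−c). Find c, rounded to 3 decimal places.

c = 2nε²/(b − a)² = 2·4069·0.62² / 14.1² = 15.7349.

15.735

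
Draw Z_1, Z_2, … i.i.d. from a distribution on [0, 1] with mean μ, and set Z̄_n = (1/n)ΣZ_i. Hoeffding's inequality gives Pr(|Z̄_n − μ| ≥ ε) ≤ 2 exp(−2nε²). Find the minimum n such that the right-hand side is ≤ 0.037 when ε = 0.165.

74

Require 2·exp(−2nε²) ≤ 0.037, i.e. 2nε² ≥ ln(2/0.037) = 3.989985.
So n ≥ 3.989985 / (2·0.165²) = 73.278.
The smallest integer n is 74.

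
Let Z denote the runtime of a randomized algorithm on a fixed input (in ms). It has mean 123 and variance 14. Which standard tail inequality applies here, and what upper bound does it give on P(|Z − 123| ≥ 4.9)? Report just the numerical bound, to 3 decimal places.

Mean and variance are known, so Chebyshev's inequality applies.
Chebyshev: P(|Z − μ| ≥ t) ≤ Var(Z)/t².
Bound = 14 / 24.01 = 0.5831.

0.583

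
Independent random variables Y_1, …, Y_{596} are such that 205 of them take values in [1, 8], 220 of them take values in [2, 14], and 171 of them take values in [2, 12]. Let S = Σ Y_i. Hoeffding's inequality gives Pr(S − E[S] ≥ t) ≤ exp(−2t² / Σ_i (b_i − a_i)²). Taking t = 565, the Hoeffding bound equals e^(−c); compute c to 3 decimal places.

Σ(b_i − a_i)² = 205·7² + 220·12² + 171·10² = 58825.
c = 2t² / 58825 = 2·565² / 58825 = 10.8534.

10.853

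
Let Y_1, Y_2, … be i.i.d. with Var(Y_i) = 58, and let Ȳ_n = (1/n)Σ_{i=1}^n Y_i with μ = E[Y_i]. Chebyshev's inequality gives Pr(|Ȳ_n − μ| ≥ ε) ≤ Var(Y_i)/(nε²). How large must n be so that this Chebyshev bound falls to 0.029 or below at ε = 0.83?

Require 58/(n·0.83²) ≤ 0.029, i.e. n ≥ 58/(0.029·0.83²) = 2903.179.
The smallest integer n is 2904.

2904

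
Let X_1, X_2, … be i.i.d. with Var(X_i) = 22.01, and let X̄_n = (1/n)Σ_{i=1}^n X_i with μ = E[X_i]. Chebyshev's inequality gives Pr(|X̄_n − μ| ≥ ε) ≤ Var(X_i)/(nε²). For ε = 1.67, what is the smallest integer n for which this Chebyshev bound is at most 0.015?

527

Require 22.01/(n·1.67²) ≤ 0.015, i.e. n ≥ 22.01/(0.015·1.67²) = 526.133.
The smallest integer n is 527.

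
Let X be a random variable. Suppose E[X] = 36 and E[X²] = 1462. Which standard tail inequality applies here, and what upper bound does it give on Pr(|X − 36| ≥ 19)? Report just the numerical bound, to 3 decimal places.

The first two moments determine the variance, so Chebyshev's inequality is the sharpest standard bound available.
Var(X) = E[X²] − (E[X])² = 1462 − 1296 = 166.
Chebyshev's inequality: Pr(|X − μ| ≥ t) ≤ Var(X)/t² = 166/361 = 0.4598.

0.460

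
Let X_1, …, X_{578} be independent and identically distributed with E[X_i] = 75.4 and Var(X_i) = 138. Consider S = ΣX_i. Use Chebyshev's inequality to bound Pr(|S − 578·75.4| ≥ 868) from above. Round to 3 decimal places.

Var(S) = n·Var(X_i) = 578·138 = 79764.
Chebyshev: Pr(|S − 578·75.4| ≥ 868) ≤ Var(S)/868² = 79764/753424 = 0.1059.

0.106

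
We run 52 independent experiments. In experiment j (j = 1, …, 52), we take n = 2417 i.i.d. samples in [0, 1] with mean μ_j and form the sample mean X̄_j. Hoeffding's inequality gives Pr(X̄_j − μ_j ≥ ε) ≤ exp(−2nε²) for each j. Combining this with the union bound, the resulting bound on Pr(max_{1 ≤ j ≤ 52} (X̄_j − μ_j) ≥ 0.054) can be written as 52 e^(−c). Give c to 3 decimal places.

Union bound over the 52 events: Pr(max_{1 ≤ j ≤ 52} (X̄_j − μ_j) ≥ 0.054) ≤ 52·exp(−2nε²) = 52 exp(−2·2417·0.054²).
So c = 2·2417·0.054² = 14.0959.

14.096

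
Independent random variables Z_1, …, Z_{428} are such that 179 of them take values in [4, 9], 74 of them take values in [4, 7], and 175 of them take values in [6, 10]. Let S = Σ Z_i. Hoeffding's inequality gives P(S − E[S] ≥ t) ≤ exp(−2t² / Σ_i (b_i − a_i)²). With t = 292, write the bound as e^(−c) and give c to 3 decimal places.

21.474

Σ(b_i − a_i)² = 179·5² + 74·3² + 175·4² = 7941.
c = 2t² / 7941 = 2·292² / 7941 = 21.4744.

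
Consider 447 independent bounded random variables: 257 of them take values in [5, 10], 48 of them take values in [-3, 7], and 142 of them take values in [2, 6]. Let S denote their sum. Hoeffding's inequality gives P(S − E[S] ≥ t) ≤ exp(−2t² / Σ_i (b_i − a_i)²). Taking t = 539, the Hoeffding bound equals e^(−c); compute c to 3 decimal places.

43.050

Σ(b_i − a_i)² = 257·5² + 48·10² + 142·4² = 13497.
c = 2t² / 13497 = 2·539² / 13497 = 43.0497.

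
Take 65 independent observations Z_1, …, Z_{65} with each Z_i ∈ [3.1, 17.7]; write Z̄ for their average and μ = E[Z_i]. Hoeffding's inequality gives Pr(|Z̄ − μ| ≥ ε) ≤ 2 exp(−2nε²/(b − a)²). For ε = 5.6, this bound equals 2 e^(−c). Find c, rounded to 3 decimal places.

c = 2nε²/(b − a)² = 2·65·5.6² / 14.6² = 19.1255.

19.126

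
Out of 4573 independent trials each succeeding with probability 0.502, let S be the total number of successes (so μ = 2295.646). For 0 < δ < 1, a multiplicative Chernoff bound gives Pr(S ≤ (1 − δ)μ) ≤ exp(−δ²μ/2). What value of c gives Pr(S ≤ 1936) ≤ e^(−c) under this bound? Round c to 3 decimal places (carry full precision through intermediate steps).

28.172

Write 1936 = (1 − δ)μ, so δ = 1 − 1936/2295.646 = 0.1566644…
Then the exponent is δ²μ/2 = (μ − 1936)²/(2μ) = 28.171862.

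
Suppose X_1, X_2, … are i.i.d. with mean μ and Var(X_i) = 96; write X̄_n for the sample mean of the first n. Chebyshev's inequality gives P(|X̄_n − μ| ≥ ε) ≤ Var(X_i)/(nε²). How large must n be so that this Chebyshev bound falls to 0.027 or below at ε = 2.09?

Require 96/(n·2.09²) ≤ 0.027, i.e. n ≥ 96/(0.027·2.09²) = 813.982.
The smallest integer n is 814.

814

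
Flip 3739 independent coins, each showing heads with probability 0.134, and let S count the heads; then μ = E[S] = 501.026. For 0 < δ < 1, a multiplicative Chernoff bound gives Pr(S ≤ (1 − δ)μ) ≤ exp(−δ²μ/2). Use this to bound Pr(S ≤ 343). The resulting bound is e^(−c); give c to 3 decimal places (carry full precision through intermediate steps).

24.921

Write 343 = (1 − δ)μ, so δ = 1 − 343/501.026 = 0.3154048…
Then the exponent is δ²μ/2 = (μ − 343)²/(2μ) = 24.921079.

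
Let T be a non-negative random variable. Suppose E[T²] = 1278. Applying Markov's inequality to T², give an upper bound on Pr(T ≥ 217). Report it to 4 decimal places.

Since T ≥ 0, the event {T ≥ 217} is the same as {T² ≥ 47089}.
Markov's inequality applied to T² gives Pr(T² ≥ 47089) ≤ E[T²]/47089 = 1278/47089 = 0.0271.

0.0271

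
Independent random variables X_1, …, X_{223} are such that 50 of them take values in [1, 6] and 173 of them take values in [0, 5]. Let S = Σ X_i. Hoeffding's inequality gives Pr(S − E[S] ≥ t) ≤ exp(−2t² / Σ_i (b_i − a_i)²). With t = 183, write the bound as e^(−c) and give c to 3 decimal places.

12.014

Σ(b_i − a_i)² = 50·5² + 173·5² = 5575.
c = 2t² / 5575 = 2·183² / 5575 = 12.0140.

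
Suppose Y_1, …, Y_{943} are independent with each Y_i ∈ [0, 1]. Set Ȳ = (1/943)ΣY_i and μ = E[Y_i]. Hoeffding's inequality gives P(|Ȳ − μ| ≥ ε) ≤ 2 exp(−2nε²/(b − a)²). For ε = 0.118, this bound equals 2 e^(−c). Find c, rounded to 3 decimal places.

c = 2nε²/(b − a)² = 2·943·0.118² / 1² = 26.2607.

26.261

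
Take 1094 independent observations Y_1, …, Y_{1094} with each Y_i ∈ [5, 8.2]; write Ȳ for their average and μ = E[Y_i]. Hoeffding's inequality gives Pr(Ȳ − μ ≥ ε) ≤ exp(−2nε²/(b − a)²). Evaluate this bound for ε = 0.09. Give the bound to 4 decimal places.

0.1772

Exponent: 2nε²/(b − a)² = 2·1094·0.09² / 3.2² = 1.73074.
Bound = exp(−1.73074) = 0.17715.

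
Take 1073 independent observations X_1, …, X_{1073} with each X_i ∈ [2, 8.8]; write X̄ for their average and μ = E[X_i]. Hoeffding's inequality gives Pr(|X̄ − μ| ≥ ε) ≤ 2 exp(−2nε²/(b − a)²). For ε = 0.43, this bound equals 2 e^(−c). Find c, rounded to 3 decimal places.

c = 2nε²/(b − a)² = 2·1073·0.43² / 6.8² = 8.5812.

8.581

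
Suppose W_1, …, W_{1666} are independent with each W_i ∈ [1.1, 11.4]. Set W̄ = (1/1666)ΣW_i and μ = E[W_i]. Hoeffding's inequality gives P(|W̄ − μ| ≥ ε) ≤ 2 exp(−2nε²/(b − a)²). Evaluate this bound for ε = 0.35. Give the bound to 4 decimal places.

0.0427

Exponent: 2nε²/(b − a)² = 2·1666·0.35² / 10.3² = 3.84739.
Bound = 2·exp(−3.84739) = 0.04267.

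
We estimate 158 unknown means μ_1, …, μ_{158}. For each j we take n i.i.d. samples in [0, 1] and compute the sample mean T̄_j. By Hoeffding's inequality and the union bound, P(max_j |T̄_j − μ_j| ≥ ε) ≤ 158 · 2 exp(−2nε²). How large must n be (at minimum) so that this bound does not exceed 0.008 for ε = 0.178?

168

Need 2·158·exp(−2nε²) ≤ 0.008, i.e. exp(−2nε²) ≤ 0.008/316.
So 2nε² ≥ ln(316/0.008) = 10.584056.
Hence n ≥ 10.584056/(2·0.178²) = 167.025.
The smallest integer n is 168.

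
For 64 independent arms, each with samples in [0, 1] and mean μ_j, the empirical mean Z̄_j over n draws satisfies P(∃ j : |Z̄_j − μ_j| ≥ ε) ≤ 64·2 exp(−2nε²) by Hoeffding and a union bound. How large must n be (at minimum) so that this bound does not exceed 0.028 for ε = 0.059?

Need 2·64·exp(−2nε²) ≤ 0.028, i.e. exp(−2nε²) ≤ 0.028/128.
So 2nε² ≥ ln(128/0.028) = 8.427581.
Hence n ≥ 8.427581/(2·0.059²) = 1210.511.
The smallest integer n is 1211.

1211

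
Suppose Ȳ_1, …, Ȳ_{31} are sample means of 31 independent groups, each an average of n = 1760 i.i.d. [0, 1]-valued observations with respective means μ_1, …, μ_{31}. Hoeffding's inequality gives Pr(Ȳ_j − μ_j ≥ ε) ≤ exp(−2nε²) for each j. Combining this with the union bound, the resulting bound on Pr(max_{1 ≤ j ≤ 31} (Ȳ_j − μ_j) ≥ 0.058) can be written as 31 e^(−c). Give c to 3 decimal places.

11.841

Union bound over the 31 events: Pr(max_{1 ≤ j ≤ 31} (Ȳ_j − μ_j) ≥ 0.058) ≤ 31·exp(−2nε²) = 31 exp(−2·1760·0.058²).
So c = 2·1760·0.058² = 11.8413.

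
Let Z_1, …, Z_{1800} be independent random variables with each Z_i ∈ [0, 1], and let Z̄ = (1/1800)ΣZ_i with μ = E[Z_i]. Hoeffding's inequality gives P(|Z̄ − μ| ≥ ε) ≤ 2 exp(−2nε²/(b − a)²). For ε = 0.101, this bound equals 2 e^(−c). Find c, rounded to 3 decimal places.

36.724

c = 2nε²/(b − a)² = 2·1800·0.101² / 1² = 36.7236.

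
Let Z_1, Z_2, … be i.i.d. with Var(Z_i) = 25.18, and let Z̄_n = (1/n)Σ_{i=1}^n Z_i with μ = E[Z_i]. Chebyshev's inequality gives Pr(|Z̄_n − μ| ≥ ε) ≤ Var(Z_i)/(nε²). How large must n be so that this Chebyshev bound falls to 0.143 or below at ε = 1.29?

Require 25.18/(n·1.29²) ≤ 0.143, i.e. n ≥ 25.18/(0.143·1.29²) = 105.813.
The smallest integer n is 106.

106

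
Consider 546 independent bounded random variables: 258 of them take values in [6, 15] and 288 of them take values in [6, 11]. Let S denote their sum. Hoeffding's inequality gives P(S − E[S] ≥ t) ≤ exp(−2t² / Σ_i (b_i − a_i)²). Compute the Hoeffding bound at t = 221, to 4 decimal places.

Σ(b_i − a_i)² = 258·9² + 288·5² = 28098.
Exponent = 2·221² / 28098 = 3.47648.
Bound = exp(−3.47648) = 0.03092.

0.0309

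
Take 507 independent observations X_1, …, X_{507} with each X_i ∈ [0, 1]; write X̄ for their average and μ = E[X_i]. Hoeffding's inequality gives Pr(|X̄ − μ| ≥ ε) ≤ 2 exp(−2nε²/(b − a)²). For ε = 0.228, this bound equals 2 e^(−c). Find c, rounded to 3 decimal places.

52.712

c = 2nε²/(b − a)² = 2·507·0.228² / 1² = 52.7118.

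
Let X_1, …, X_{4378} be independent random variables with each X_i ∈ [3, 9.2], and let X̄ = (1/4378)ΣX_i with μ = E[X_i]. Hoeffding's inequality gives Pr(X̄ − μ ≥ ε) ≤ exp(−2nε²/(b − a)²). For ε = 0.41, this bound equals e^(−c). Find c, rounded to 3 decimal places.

c = 2nε²/(b − a)² = 2·4378·0.41² / 6.2² = 38.2904.

38.290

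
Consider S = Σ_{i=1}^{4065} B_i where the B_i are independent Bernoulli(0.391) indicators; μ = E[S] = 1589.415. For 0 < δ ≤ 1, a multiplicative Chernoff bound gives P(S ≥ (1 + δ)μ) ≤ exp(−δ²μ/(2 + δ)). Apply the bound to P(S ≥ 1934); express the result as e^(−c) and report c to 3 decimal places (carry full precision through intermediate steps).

Write 1934 = (1 + δ)μ, so δ = 1934/1589.415 − 1 = 0.2167999…
Then the exponent is δ²μ/(2 + δ) = (1934 − μ)² / (μ·(2 + δ)) = 33.699925.

33.700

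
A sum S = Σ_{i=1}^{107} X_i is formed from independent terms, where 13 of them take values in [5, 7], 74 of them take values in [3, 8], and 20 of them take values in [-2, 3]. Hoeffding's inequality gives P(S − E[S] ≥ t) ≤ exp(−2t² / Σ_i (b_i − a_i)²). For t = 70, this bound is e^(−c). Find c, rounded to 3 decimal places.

4.080

Σ(b_i − a_i)² = 13·2² + 74·5² + 20·5² = 2402.
c = 2t² / 2402 = 2·70² / 2402 = 4.0799.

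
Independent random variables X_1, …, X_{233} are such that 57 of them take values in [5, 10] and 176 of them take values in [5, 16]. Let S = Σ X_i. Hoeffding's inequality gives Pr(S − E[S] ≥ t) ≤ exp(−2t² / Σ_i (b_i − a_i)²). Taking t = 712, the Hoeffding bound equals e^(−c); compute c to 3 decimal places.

Σ(b_i − a_i)² = 57·5² + 176·11² = 22721.
c = 2t² / 22721 = 2·712² / 22721 = 44.6234.

44.623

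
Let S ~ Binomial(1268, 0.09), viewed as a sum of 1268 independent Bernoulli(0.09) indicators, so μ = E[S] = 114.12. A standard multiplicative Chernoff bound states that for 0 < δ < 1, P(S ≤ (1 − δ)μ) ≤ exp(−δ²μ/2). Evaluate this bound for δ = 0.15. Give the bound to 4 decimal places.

0.2770

Exponent = δ²μ/2 = 0.15²·114.12/2 = 1.2838.
Bound = exp(−1.2838) = 0.27697.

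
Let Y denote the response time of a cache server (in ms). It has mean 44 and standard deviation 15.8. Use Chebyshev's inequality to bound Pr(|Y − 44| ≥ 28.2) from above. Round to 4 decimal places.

Chebyshev: Pr(|Y − μ| ≥ t) ≤ Var(Y)/t².
Var(Y) = σ² = 15.8² = 249.64.
Bound = 249.64 / 795.24 = 0.3139.

0.3139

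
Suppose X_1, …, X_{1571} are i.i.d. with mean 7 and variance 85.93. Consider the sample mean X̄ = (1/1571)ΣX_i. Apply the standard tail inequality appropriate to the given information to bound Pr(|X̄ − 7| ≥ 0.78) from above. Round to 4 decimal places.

0.0899

With mean and variance of each term known, Chebyshev's inequality bounds the deviation of the sum (or sample mean).
Var(X̄) = Var(X_i)/n = 85.93/1571 = 0.054698.
Chebyshev: Pr(|X̄ − 7| ≥ 0.78) ≤ Var(X̄)/(0.78)² = 85.93/(1571·0.78²) = 0.0899.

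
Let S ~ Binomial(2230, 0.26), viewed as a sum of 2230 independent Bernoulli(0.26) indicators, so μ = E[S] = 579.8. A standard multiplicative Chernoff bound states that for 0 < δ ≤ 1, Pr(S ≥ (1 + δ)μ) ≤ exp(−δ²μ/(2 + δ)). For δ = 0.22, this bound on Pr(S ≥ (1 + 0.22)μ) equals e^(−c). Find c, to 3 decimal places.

12.641

c = δ²μ/(2 + δ) = 0.22²·579.8/(2 + 0.22) = 12.6407.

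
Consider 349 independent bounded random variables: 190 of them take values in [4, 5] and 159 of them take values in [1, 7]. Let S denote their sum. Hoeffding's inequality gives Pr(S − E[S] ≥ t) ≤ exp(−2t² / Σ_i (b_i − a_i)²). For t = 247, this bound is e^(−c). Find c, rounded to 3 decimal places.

20.632

Σ(b_i − a_i)² = 190·1² + 159·6² = 5914.
c = 2t² / 5914 = 2·247² / 5914 = 20.6321.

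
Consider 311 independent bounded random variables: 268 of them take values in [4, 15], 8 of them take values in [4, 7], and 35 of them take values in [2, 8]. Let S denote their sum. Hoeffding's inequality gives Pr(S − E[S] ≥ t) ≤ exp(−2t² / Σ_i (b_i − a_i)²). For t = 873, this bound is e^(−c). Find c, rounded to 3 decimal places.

45.150

Σ(b_i − a_i)² = 268·11² + 8·3² + 35·6² = 33760.
c = 2t² / 33760 = 2·873² / 33760 = 45.1498.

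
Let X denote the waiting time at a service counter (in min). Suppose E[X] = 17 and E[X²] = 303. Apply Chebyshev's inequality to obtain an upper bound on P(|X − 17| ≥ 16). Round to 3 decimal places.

Var(X) = E[X²] − (E[X])² = 303 − 289 = 14.
Chebyshev's inequality: P(|X − μ| ≥ t) ≤ Var(X)/t² = 14/256 = 0.0547.

0.055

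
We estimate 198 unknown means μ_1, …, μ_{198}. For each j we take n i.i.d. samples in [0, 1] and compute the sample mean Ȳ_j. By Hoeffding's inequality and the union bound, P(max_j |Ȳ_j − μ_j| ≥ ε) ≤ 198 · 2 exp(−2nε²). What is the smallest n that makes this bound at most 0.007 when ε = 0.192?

Need 2·198·exp(−2nε²) ≤ 0.007, i.e. exp(−2nε²) ≤ 0.007/396.
So 2nε² ≥ ln(396/0.007) = 10.943259.
Hence n ≥ 10.943259/(2·0.192²) = 148.427.
The smallest integer n is 149.

149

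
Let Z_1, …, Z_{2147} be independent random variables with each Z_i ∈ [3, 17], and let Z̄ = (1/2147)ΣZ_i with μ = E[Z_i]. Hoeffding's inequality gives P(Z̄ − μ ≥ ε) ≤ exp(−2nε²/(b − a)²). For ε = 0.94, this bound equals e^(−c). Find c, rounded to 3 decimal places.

c = 2nε²/(b − a)² = 2·2147·0.94² / 14² = 19.3581.

19.358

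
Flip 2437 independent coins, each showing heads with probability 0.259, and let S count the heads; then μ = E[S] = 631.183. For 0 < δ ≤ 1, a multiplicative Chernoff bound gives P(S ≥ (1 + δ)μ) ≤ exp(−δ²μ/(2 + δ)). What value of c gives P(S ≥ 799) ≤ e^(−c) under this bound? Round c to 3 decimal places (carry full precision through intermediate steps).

Write 799 = (1 + δ)μ, so δ = 799/631.183 − 1 = 0.2658769…
Then the exponent is δ²μ/(2 + δ) = (799 − μ)² / (μ·(2 + δ)) = 19.691568.

19.692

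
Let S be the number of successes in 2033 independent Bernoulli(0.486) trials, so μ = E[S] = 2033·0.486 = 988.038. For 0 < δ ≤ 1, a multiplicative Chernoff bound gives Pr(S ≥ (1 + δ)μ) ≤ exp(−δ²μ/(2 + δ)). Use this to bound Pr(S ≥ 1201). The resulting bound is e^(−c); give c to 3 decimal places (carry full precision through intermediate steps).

20.718

Write 1201 = (1 + δ)μ, so δ = 1201/988.038 − 1 = 0.2155403…
Then the exponent is δ²μ/(2 + δ) = (1201 − μ)² / (μ·(2 + δ)) = 20.718148.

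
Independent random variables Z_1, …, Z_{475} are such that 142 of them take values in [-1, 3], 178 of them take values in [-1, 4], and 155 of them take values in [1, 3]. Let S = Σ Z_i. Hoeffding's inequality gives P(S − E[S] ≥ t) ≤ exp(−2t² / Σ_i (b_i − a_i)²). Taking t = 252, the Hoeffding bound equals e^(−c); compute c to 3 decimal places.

Σ(b_i − a_i)² = 142·4² + 178·5² + 155·2² = 7342.
c = 2t² / 7342 = 2·252² / 7342 = 17.2988.

17.299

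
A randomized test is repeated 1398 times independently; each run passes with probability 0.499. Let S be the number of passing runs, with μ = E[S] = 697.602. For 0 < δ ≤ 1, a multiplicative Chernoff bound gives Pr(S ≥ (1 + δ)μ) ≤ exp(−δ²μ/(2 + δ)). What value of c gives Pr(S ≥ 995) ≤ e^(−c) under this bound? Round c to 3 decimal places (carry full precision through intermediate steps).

52.254

Write 995 = (1 + δ)μ, so δ = 995/697.602 − 1 = 0.4263147…
Then the exponent is δ²μ/(2 + δ) = (995 − μ)² / (μ·(2 + δ)) = 52.254204.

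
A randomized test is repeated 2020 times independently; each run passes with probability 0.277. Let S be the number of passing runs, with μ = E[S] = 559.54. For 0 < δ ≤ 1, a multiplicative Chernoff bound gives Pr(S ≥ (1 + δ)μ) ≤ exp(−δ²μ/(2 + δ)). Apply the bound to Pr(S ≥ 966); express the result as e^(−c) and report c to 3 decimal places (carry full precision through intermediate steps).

Write 966 = (1 + δ)μ, so δ = 966/559.54 − 1 = 0.7264181…
Then the exponent is δ²μ/(2 + δ) = (966 − μ)² / (μ·(2 + δ)) = 108.295903.

108.296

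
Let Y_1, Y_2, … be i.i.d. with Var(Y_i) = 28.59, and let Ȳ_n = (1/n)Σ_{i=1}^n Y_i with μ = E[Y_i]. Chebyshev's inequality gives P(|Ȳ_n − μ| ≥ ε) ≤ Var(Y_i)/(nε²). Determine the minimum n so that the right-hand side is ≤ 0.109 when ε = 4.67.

13

Require 28.59/(n·4.67²) ≤ 0.109, i.e. n ≥ 28.59/(0.109·4.67²) = 12.027.
The smallest integer n is 13.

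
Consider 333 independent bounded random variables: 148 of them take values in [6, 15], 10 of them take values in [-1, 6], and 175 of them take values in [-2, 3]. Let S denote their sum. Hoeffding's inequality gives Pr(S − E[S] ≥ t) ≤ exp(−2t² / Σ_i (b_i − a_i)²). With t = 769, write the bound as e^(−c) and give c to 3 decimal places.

70.179

Σ(b_i − a_i)² = 148·9² + 10·7² + 175·5² = 16853.
c = 2t² / 16853 = 2·769² / 16853 = 70.1787.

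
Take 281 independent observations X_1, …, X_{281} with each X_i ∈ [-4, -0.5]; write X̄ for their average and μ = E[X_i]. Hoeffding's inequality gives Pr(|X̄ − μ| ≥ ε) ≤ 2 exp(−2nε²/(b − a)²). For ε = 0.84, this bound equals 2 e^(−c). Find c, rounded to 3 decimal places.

32.371

c = 2nε²/(b − a)² = 2·281·0.84² / 3.5² = 32.3712.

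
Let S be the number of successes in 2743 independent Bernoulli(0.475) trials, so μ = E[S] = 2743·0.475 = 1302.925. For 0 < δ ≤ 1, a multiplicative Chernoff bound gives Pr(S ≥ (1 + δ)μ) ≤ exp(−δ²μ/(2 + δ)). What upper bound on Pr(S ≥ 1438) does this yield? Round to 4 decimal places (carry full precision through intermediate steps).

Write 1438 = (1 + δ)μ, so δ = 1438/1302.925 − 1 = 0.1036706…
Then the exponent is δ²μ/(2 + δ) = (1438 − μ)² / (μ·(2 + δ)) = 6.656605.
Bound = exp(−6.656605) = 0.00129.

0.0013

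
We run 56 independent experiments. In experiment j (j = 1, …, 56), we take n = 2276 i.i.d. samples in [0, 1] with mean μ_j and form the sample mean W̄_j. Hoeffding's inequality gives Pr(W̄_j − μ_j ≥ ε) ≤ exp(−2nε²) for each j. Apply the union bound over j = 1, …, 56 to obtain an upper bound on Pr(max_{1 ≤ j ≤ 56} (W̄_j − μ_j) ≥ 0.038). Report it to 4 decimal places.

0.0783

Per-experiment Hoeffding bound: exp(−2·2276·0.038²) = exp(−6.57309) = 0.0013975.
Union bound over 56 events: 56·0.0013975 = 0.07826.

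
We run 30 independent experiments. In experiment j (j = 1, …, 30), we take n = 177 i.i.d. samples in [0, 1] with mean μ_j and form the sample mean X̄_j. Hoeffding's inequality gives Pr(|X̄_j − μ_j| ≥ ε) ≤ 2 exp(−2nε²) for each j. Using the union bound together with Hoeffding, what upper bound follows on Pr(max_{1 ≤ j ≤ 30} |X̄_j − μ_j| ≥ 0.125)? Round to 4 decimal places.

Per-experiment Hoeffding bound: 2·exp(−2·177·0.125²) = 2·exp(−5.53125) = 0.0079221.
Union bound over 30 events: 30·0.0079221 = 0.23766.

0.2377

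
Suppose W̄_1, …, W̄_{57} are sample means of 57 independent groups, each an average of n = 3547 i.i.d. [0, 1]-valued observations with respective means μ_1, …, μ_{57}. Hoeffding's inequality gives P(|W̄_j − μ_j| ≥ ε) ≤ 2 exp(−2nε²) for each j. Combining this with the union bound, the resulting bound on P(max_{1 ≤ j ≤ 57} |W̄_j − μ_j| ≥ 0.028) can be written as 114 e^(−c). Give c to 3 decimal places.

Union bound over the 57 events: P(max_{1 ≤ j ≤ 57} |W̄_j − μ_j| ≥ 0.028) ≤ 57·2·exp(−2nε²) = 114 exp(−2·3547·0.028²).
So c = 2·3547·0.028² = 5.5617.

5.562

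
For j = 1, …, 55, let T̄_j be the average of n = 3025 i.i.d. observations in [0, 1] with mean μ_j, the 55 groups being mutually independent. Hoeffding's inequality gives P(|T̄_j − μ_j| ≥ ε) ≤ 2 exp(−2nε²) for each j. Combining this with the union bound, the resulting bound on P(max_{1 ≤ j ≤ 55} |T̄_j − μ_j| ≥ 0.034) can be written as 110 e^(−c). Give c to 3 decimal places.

6.994

Union bound over the 55 events: P(max_{1 ≤ j ≤ 55} |T̄_j − μ_j| ≥ 0.034) ≤ 55·2·exp(−2nε²) = 110 exp(−2·3025·0.034²).
So c = 2·3025·0.034² = 6.9938.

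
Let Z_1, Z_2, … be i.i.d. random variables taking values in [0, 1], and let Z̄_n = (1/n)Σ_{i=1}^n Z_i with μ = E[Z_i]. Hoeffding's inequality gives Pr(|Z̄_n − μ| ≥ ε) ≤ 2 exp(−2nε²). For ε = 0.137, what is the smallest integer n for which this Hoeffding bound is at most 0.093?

Require 2·exp(−2nε²) ≤ 0.093, i.e. 2nε² ≥ ln(2/0.093) = 3.068303.
So n ≥ 3.068303 / (2·0.137²) = 81.739.
The smallest integer n is 82.

82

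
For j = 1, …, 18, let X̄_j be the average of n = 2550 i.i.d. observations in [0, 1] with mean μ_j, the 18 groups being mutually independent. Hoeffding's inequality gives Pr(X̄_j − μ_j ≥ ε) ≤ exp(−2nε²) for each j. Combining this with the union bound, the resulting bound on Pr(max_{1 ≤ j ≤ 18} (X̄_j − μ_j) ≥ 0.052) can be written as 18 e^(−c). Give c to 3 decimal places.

13.790

Union bound over the 18 events: Pr(max_{1 ≤ j ≤ 18} (X̄_j − μ_j) ≥ 0.052) ≤ 18·exp(−2nε²) = 18 exp(−2·2550·0.052²).
So c = 2·2550·0.052² = 13.7904.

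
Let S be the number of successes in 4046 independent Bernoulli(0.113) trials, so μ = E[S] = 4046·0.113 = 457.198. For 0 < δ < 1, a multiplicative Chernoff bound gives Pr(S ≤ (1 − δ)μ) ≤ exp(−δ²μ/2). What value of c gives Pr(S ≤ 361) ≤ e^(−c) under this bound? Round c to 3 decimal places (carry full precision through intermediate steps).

10.120

Write 361 = (1 − δ)μ, so δ = 1 − 361/457.198 = 0.2104077…
Then the exponent is δ²μ/2 = (μ − 361)²/(2μ) = 10.120402.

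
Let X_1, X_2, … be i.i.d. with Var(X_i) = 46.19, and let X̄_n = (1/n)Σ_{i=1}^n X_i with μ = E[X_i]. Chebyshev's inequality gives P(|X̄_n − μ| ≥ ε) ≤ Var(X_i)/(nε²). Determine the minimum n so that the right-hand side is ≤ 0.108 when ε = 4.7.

Require 46.19/(n·4.7²) ≤ 0.108, i.e. n ≥ 46.19/(0.108·4.7²) = 19.361.
The smallest integer n is 20.

20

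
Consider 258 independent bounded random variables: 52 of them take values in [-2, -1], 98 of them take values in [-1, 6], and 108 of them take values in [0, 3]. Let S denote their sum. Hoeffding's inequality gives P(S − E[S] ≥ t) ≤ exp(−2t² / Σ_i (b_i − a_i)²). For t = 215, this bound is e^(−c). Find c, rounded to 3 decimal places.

15.869

Σ(b_i − a_i)² = 52·1² + 98·7² + 108·3² = 5826.
c = 2t² / 5826 = 2·215² / 5826 = 15.8685.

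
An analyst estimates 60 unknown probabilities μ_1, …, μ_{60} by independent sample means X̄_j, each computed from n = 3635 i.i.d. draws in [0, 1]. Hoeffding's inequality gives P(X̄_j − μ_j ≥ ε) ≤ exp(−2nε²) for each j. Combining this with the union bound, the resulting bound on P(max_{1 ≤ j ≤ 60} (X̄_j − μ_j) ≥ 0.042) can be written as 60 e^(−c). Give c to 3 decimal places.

12.824

Union bound over the 60 events: P(max_{1 ≤ j ≤ 60} (X̄_j − μ_j) ≥ 0.042) ≤ 60·exp(−2nε²) = 60 exp(−2·3635·0.042²).
So c = 2·3635·0.042² = 12.8243.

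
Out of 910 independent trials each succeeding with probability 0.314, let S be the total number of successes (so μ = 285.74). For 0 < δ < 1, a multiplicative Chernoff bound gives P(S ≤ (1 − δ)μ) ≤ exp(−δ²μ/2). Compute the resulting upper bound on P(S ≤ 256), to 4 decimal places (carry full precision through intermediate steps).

0.2127

Write 256 = (1 − δ)μ, so δ = 1 − 256/285.74 = 0.1040806…
Then the exponent is δ²μ/2 = (μ − 256)²/(2μ) = 1.547679.
Bound = exp(−1.547679) = 0.21274.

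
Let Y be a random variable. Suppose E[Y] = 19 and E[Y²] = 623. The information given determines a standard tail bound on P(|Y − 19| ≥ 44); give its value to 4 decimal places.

The first two moments determine the variance, so Chebyshev's inequality is the sharpest standard bound available.
Var(Y) = E[Y²] − (E[Y])² = 623 − 361 = 262.
Chebyshev's inequality: P(|Y − μ| ≥ t) ≤ Var(Y)/t² = 262/1936 = 0.1353.

0.1353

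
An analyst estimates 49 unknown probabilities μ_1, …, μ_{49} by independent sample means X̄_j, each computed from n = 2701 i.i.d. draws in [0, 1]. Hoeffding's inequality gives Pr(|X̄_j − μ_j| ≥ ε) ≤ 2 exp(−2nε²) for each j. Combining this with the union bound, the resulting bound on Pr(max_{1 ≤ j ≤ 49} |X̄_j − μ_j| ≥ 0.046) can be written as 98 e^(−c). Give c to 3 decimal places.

Union bound over the 49 events: Pr(max_{1 ≤ j ≤ 49} |X̄_j − μ_j| ≥ 0.046) ≤ 49·2·exp(−2nε²) = 98 exp(−2·2701·0.046²).
So c = 2·2701·0.046² = 11.4306.

11.431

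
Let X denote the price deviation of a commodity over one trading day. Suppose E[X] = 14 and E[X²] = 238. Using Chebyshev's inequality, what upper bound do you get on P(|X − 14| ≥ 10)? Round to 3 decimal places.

Var(X) = E[X²] − (E[X])² = 238 − 196 = 42.
Chebyshev's inequality: P(|X − μ| ≥ t) ≤ Var(X)/t² = 42/100 = 0.4200.

0.420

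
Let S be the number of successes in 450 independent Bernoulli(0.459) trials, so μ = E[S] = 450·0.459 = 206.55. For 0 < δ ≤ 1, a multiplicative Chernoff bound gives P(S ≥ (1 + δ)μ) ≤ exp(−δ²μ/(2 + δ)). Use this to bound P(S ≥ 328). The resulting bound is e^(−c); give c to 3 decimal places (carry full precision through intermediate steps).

Write 328 = (1 + δ)μ, so δ = 328/206.55 − 1 = 0.5879932…
Then the exponent is δ²μ/(2 + δ) = (328 − μ)² / (μ·(2 + δ)) = 27.593495.

27.593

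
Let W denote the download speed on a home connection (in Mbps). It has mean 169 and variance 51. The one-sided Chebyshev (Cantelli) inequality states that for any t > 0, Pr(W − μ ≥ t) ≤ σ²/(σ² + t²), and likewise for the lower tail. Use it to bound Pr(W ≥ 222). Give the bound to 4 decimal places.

Here σ² = 51 and t = 53, so σ² + t² = 2860.
Cantelli's bound: 51/2860 = 0.0178.

0.0178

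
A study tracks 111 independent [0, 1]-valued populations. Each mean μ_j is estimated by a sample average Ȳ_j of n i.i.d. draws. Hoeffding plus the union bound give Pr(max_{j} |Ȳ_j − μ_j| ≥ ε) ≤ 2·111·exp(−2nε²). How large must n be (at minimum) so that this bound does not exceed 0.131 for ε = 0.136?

201

Need 2·111·exp(−2nε²) ≤ 0.131, i.e. exp(−2nε²) ≤ 0.131/222.
So 2nε² ≥ ln(222/0.131) = 7.435235.
Hence n ≥ 7.435235/(2·0.136²) = 200.996.
The smallest integer n is 201.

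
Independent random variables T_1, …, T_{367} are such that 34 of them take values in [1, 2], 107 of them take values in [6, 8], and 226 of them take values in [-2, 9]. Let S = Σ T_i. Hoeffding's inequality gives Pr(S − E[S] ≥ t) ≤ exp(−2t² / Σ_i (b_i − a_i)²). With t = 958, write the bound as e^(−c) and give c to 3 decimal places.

66.007

Σ(b_i − a_i)² = 34·1² + 107·2² + 226·11² = 27808.
c = 2t² / 27808 = 2·958² / 27808 = 66.0072.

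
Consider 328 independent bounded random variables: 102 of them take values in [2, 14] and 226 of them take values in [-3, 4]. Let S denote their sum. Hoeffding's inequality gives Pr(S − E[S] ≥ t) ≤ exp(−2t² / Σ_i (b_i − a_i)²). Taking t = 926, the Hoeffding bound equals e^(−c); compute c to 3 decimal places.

Σ(b_i − a_i)² = 102·12² + 226·7² = 25762.
c = 2t² / 25762 = 2·926² / 25762 = 66.5691.

66.569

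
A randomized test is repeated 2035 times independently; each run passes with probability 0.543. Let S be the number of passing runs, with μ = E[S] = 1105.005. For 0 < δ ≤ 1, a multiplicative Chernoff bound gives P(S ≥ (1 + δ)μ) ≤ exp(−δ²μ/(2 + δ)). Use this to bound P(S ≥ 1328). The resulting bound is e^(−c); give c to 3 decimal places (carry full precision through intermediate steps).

20.438

Write 1328 = (1 + δ)μ, so δ = 1328/1105.005 − 1 = 0.2018045…
Then the exponent is δ²μ/(2 + δ) = (1328 − μ)² / (μ·(2 + δ)) = 20.438417.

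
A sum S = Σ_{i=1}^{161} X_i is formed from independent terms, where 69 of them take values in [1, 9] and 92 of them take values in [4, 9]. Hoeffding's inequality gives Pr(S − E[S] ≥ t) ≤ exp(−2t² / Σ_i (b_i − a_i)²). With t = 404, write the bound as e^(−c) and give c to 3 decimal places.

48.605

Σ(b_i − a_i)² = 69·8² + 92·5² = 6716.
c = 2t² / 6716 = 2·404² / 6716 = 48.6051.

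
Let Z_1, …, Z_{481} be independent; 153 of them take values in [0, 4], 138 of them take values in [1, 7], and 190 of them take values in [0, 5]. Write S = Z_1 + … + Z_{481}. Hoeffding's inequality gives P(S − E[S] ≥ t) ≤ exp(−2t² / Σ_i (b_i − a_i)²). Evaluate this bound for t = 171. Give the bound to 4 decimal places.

0.0082

Σ(b_i − a_i)² = 153·4² + 138·6² + 190·5² = 12166.
Exponent = 2·171² / 12166 = 4.80700.
Bound = exp(−4.80700) = 0.00817.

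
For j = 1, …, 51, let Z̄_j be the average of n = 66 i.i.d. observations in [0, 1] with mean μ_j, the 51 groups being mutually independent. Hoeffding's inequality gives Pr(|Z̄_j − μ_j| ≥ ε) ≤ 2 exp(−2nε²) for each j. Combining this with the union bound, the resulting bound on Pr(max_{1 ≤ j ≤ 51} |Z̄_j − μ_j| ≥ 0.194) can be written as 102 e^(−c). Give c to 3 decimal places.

Union bound over the 51 events: Pr(max_{1 ≤ j ≤ 51} |Z̄_j − μ_j| ≥ 0.194) ≤ 51·2·exp(−2nε²) = 102 exp(−2·66·0.194²).
So c = 2·66·0.194² = 4.9680.

4.968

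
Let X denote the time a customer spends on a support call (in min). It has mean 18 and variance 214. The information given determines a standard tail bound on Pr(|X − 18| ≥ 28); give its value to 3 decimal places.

0.273

Mean and variance are known, so Chebyshev's inequality applies.
Chebyshev: Pr(|X − μ| ≥ t) ≤ Var(X)/t².
Bound = 214 / 784 = 0.2730.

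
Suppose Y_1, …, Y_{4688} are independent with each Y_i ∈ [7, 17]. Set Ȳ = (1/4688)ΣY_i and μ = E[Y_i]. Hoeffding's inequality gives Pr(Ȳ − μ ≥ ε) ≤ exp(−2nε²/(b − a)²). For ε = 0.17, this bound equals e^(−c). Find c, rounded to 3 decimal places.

c = 2nε²/(b − a)² = 2·4688·0.17² / 10² = 2.7097.

2.710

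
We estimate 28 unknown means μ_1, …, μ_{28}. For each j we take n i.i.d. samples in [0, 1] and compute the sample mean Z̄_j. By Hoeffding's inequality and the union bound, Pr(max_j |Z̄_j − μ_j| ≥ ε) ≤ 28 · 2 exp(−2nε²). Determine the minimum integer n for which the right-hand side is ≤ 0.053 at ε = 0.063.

878

Need 2·28·exp(−2nε²) ≤ 0.053, i.e. exp(−2nε²) ≤ 0.053/56.
So 2nε² ≥ ln(56/0.053) = 6.962815.
Hence n ≥ 6.962815/(2·0.063²) = 877.150.
The smallest integer n is 878.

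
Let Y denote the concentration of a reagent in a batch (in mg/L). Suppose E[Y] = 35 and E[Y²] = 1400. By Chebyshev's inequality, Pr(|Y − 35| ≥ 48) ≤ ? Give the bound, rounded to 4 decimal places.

Var(Y) = E[Y²] − (E[Y])² = 1400 − 1225 = 175.
Chebyshev's inequality: Pr(|Y − μ| ≥ t) ≤ Var(Y)/t² = 175/2304 = 0.0760.

0.0760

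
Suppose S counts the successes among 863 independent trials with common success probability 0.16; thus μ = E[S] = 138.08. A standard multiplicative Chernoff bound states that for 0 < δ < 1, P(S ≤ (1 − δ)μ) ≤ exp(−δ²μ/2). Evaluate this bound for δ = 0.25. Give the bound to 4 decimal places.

Exponent = δ²μ/2 = 0.25²·138.08/2 = 4.3150.
Bound = exp(−4.3150) = 0.01337.

0.0134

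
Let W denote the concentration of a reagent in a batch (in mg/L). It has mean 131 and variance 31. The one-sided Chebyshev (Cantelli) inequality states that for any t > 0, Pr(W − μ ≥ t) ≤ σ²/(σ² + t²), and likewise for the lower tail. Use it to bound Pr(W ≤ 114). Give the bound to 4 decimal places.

Here σ² = 31 and t = 17, so σ² + t² = 320.
Cantelli's bound: 31/320 = 0.0969.

0.0969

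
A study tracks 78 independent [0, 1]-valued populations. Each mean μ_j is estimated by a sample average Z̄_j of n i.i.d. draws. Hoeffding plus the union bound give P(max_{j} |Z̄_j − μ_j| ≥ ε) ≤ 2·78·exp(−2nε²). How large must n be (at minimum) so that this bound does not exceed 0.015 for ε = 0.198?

Need 2·78·exp(−2nε²) ≤ 0.015, i.e. exp(−2nε²) ≤ 0.015/156.
So 2nε² ≥ ln(156/0.015) = 9.249561.
Hence n ≥ 9.249561/(2·0.198²) = 117.967.
The smallest integer n is 118.

118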